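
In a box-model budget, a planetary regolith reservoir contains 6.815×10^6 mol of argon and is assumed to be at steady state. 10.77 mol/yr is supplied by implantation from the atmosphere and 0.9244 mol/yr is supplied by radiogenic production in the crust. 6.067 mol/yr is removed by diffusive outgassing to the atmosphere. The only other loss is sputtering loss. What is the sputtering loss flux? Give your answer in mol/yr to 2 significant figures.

5.6 mol/yr

At steady state ΣF_in = ΣF_out.
ΣF_in = 10.77 + 0.9244 = 11.694 mol/yr.
Sputtering loss flux = ΣF_in − (6.067) = 11.694 − 6.067 = 5.627 mol/yr.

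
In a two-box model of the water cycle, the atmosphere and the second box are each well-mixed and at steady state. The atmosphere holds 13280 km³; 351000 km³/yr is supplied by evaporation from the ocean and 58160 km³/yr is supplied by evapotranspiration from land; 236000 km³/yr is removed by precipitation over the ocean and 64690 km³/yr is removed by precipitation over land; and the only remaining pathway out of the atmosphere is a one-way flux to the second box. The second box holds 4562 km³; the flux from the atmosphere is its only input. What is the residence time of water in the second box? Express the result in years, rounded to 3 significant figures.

0.0421 yr

Balance the atmosphere: ΣF_in = 351000 + 58160 = 409160 km³/yr.
Flux to the second box = ΣF_in − (236000 + 64690) = 108470 km³/yr.
At steady state the output of the second box equals its input, 108470 km³/yr.
τ = M / F = 4562 / 108470 = 0.04206 yr.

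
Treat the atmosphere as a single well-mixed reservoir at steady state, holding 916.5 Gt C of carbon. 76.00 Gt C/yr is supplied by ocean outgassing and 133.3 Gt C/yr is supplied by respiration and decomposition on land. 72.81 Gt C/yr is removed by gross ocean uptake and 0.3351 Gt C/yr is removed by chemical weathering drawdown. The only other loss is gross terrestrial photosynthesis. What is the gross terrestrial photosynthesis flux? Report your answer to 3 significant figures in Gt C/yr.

136 Gt C/yr

At steady state ΣF_in = ΣF_out.
ΣF_in = 76.00 + 133.3 = 209.30 Gt C/yr.
Gross terrestrial photosynthesis flux = ΣF_in − (72.81 + 0.3351) = 209.30 − 73.15 = 136.2 Gt C/yr.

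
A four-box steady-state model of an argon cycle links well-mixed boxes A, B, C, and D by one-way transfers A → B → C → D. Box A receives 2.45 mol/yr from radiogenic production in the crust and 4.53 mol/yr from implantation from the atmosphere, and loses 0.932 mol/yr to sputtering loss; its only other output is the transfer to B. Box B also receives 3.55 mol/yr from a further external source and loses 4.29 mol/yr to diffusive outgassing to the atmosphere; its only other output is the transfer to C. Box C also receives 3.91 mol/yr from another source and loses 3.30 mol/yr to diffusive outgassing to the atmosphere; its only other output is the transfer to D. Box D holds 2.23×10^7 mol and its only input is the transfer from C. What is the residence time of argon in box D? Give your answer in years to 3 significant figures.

Box A: F(A→B) = (2.45 + 4.53) − 0.932 = 6.0480 mol/yr.
Box B: F(B→C) = (6.0480 + 3.55) − 4.29 = 5.3080 mol/yr.
Box C: F(C→D) = (5.3080 + 3.91) − 3.30 = 5.9180 mol/yr.
Box D throughput = its input = 5.9180 mol/yr; τ = 2.23×10^7 / 5.9180 = 3.768×10^6 yr.

3.77×10^6 yr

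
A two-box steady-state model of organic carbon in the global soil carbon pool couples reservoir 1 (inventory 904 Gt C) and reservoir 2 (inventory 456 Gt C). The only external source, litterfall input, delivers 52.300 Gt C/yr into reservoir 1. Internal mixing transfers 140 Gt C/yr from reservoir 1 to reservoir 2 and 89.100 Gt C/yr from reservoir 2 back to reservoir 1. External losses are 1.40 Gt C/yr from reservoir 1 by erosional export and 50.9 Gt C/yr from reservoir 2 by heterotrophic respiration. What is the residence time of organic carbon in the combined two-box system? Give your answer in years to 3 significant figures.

For the system as a whole, the A↔B exchange is internal and contributes nothing to the throughput; only the external sinks remove mass.
M_total = 904 + 456 = 1360.0 Gt C.
ΣF_external_out = 1.40 + 50.9 = 52.300 Gt C/yr.
τ = M_total / ΣF_ext = 1360.0 / 52.300 = 26.00 yr.

26.0 yr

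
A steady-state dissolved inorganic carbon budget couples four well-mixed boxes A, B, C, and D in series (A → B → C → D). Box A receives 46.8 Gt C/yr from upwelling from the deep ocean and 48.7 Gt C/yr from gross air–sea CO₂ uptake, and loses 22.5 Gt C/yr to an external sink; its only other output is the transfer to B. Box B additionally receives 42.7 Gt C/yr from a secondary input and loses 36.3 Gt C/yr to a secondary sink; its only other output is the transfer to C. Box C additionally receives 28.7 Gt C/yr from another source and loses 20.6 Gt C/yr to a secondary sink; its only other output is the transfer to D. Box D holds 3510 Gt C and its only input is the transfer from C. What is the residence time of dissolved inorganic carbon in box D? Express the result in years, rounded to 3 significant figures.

Box A: F(A→B) = (46.8 + 48.7) − 22.5 = 73.000 Gt C/yr.
Box B: F(B→C) = (73.000 + 42.7) − 36.3 = 79.400 Gt C/yr.
Box C: F(C→D) = (79.400 + 28.7) − 20.6 = 87.500 Gt C/yr.
Box D throughput = its input = 87.500 Gt C/yr; τ = 3510 / 87.500 = 40.11 yr.

40.1 yr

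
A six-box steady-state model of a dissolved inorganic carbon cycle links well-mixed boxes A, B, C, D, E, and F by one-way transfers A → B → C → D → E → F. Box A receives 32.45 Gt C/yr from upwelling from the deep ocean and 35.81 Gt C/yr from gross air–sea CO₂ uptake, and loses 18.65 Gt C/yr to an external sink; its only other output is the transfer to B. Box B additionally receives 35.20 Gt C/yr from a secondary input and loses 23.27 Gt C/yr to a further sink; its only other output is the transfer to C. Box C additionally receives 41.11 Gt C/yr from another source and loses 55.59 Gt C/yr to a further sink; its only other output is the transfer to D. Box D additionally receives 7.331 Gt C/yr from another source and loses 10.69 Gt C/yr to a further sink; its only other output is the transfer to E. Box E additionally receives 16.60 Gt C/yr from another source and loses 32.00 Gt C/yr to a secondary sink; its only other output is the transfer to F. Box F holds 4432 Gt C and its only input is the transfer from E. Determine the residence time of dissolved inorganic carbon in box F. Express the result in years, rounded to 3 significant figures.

Box A: F(A→B) = (32.45 + 35.81) − 18.65 = 49.610 Gt C/yr.
Box B: F(B→C) = (49.610 + 35.20) − 23.27 = 61.540 Gt C/yr.
Box C: F(C→D) = (61.540 + 41.11) − 55.59 = 47.060 Gt C/yr.
Box D: F(D→E) = (47.060 + 7.331) − 10.69 = 43.701 Gt C/yr.
Box E: F(E→F) = (43.701 + 16.60) − 32.00 = 28.301 Gt C/yr.
Box F throughput = its input = 28.301 Gt C/yr; τ = 4432 / 28.301 = 156.6 yr.

157 yr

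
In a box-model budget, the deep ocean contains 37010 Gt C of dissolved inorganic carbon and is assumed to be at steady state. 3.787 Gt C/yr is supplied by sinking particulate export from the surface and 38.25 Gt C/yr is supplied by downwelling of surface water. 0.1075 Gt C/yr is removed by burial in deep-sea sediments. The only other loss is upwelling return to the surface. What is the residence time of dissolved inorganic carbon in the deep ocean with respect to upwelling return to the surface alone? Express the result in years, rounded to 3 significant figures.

883 yr

At steady state ΣF_in = ΣF_out.
ΣF_in = 3.787 + 38.25 = 42.037 Gt C/yr.
Upwelling return to the surface flux = ΣF_in − (0.1075) = 42.037 − 0.1075 = 41.93 Gt C/yr.
τ = M / F = 37010 / 41.93 = 882.7 yr.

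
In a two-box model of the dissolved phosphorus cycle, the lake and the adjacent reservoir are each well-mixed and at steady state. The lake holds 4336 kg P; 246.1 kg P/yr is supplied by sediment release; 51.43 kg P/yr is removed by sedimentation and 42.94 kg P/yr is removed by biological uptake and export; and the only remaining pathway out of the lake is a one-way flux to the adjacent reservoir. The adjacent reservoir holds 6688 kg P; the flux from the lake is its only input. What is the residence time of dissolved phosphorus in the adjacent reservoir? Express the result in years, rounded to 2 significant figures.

Balance the lake: ΣF_in = 246.10 kg P/yr.
Flux to the adjacent reservoir = ΣF_in − (51.43 + 42.94) = 151.73 kg P/yr.
At steady state the output of the adjacent reservoir equals its input, 151.73 kg P/yr.
τ = M / F = 6688 / 151.73 = 44.08 yr.

44 yr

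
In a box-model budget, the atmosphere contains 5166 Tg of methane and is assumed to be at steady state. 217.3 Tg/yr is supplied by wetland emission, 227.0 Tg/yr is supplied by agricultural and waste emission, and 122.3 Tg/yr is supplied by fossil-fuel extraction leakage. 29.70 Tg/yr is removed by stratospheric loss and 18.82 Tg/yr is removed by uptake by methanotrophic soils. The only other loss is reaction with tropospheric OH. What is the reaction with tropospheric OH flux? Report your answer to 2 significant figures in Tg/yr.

520 Tg/yr

At steady state ΣF_in = ΣF_out.
ΣF_in = 217.3 + 227.0 + 122.3 = 566.60 Tg/yr.
Reaction with tropospheric OH flux = ΣF_in − (29.70 + 18.82) = 566.60 − 48.52 = 518.1 Tg/yr.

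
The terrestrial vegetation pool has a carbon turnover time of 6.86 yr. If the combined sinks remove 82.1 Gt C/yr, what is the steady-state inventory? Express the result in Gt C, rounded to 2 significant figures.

τ = M/F ⇒ M = τ × F = 6.86 × 82.1 = 563.2 Gt C.

560 Gt C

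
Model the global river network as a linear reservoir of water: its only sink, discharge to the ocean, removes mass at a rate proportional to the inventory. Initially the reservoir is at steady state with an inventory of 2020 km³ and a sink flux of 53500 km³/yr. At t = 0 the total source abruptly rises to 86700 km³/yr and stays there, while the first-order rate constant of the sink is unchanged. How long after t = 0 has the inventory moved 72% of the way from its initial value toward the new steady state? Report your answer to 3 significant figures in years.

0.0481 yr

τ = M₀/F₀ = 2020/53500 = 0.03776 yr.
The remaining gap fraction is e^(−t/τ); 72% covered ⇒ e^(−t/τ) = 0.280.
t = −τ ln(0.280) = 0.03776 × 1.273 = 0.04806 yr.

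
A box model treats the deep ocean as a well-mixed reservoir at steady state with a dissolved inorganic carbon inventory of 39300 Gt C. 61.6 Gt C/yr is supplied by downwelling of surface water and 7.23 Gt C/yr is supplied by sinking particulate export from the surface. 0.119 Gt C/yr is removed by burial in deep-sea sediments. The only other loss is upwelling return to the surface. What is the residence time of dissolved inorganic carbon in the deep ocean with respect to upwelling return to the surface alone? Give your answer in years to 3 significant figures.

At steady state ΣF_in = ΣF_out.
ΣF_in = 61.6 + 7.23 = 68.830 Gt C/yr.
Upwelling return to the surface flux = ΣF_in − (0.119) = 68.830 − 0.1190 = 68.71 Gt C/yr.
τ = M / F = 39300 / 68.71 = 572.0 yr.

572 yr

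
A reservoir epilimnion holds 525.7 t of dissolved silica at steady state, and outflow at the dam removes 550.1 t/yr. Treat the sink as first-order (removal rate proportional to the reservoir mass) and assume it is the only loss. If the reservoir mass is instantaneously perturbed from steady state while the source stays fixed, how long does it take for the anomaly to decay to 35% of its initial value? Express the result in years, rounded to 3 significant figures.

For a linear reservoir the anomaly decays as exp(−t/τ) with τ = M/F = 525.7/550.1 = 0.9556 yr.
exp(−t/τ) = 0.35 ⇒ t = −τ ln(0.35) = 0.9556 × 1.050 = 1.003 yr.

1.00 yr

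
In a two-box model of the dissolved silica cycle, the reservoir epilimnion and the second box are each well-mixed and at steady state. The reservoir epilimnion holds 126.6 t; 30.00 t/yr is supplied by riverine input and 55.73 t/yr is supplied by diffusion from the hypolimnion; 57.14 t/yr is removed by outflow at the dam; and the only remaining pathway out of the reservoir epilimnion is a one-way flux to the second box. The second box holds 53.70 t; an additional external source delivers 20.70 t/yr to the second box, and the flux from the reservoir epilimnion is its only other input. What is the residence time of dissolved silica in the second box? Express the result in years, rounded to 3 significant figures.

1.09 yr

Balance the reservoir epilimnion: ΣF_in = 30.00 + 55.73 = 85.730 t/yr.
Flux to the second box = ΣF_in − (57.14) = 28.590 t/yr.
Total input to the second box = 28.590 + 20.70 = 49.290 t/yr; at steady state this equals its total output.
τ = M / F = 53.70 / 49.290 = 1.089 yr.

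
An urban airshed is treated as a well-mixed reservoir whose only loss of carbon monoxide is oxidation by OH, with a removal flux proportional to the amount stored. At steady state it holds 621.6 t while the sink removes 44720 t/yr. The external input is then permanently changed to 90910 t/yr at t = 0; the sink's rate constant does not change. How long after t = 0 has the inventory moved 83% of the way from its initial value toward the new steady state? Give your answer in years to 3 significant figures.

0.0246 yr

τ = M₀/F₀ = 621.6/44720 = 0.01390 yr.
The remaining gap fraction is e^(−t/τ); 83% covered ⇒ e^(−t/τ) = 0.170.
t = −τ ln(0.170) = 0.01390 × 1.772 = 0.02463 yr.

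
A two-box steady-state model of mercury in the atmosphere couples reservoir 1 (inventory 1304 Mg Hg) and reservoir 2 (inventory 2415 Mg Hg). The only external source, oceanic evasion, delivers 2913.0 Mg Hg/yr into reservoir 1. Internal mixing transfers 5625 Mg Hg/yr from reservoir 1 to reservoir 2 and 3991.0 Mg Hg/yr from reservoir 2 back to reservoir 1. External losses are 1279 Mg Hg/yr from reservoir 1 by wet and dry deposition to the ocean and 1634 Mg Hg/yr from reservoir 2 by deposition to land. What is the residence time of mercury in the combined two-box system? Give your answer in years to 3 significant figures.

For the system as a whole, the A↔B exchange is internal and contributes nothing to the throughput; only the external sinks remove mass.
M_total = 1304 + 2415 = 3719.0 Mg Hg.
ΣF_external_out = 1279 + 1634 = 2913.0 Mg Hg/yr.
τ = M_total / ΣF_ext = 3719.0 / 2913.0 = 1.277 yr.

1.28 yr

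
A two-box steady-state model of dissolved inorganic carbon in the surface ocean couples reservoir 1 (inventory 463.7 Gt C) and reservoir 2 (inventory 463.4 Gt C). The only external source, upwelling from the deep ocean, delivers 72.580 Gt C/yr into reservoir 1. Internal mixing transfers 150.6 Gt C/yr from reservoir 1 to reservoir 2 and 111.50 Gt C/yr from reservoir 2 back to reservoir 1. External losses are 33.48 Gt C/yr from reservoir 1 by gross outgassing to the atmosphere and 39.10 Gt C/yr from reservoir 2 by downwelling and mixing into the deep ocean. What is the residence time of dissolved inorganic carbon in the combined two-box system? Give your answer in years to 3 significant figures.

12.8 yr

Residence time in the combined system uses the total inventory and the total *external* removal — internal exchanges between the two boxes cancel.
M_total = 463.7 + 463.4 = 927.10 Gt C.
ΣF_external_out = 33.48 + 39.10 = 72.580 Gt C/yr.
τ = M_total / ΣF_ext = 927.10 / 72.580 = 12.77 yr.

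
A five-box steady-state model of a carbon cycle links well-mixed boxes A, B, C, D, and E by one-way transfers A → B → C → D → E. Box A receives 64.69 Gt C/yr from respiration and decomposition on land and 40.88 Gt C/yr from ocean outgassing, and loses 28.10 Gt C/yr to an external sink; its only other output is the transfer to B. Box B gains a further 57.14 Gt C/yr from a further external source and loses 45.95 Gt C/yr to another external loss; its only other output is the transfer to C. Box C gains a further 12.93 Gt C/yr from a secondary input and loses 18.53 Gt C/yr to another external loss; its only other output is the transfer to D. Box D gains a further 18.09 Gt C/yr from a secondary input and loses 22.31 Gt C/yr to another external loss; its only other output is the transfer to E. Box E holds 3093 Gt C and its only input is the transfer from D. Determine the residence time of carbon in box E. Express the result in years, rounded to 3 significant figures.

Box A: F(A→B) = (64.69 + 40.88) − 28.10 = 77.470 Gt C/yr.
Box B: F(B→C) = (77.470 + 57.14) − 45.95 = 88.660 Gt C/yr.
Box C: F(C→D) = (88.660 + 12.93) − 18.53 = 83.060 Gt C/yr.
Box D: F(D→E) = (83.060 + 18.09) − 22.31 = 78.840 Gt C/yr.
Box E throughput = its input = 78.840 Gt C/yr; τ = 3093 / 78.840 = 39.23 yr.

39.2 yr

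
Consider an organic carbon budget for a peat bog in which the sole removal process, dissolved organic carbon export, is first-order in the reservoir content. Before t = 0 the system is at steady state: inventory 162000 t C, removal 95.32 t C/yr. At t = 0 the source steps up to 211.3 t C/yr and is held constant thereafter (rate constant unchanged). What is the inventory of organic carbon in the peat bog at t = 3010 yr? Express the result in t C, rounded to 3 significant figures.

326000 t C

Residence time τ = M₀/F₀ = 1700 yr. The eventual steady state is M_∞ = M₀·(F₁/F₀) = 162000 × 211.3/95.32 = 359110 t C.
The anomaly ΔM(t) = M(t) − M_∞ decays as ΔM₀·e^(−t/τ) with ΔM₀ = 162000 − 359110 = −197100 t C.
At t = 3010 yr, e^(−t/τ) = e^(−1.771) = 0.1702, so ΔM = −33540 t C and M = 359110 − 33540 = 325570 t C.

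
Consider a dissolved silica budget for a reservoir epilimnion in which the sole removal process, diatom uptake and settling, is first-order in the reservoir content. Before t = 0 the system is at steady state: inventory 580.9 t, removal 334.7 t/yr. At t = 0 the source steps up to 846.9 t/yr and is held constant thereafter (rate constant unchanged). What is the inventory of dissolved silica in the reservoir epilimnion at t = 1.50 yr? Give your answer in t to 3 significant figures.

1100 t

The sink rate constant is k = F₀/M₀ = 334.7/580.9 = 0.5762 yr⁻¹.
Solving dM/dt = F₁ − kM with M(0) = M₀ gives M(t) = F₁/k + (M₀ − F₁/k)·e^(−kt).
F₁/k = 846.9/0.5762 = 1469.9 t; kt = 0.5762 × 1.50 = 0.8643, e^(−kt) = 0.4214.
M(1.50) = 1469.9 + (580.9 − 1469.9) × 0.4214 = 1469.9 − 374.6 = 1095.3 t.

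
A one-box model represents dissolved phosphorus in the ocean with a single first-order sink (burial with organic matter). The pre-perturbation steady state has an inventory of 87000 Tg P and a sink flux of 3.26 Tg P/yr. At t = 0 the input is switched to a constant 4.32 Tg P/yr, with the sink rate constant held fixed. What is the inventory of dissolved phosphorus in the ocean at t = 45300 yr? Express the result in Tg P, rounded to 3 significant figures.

τ = M₀/F₀ = 87000/3.26 = 26690 yr; rate constant k = 1/τ.
New steady state M_∞ = F₁/k = F₁·τ = 4.32 × 26690 = 115290 Tg P.
M(t) = M_∞ + (M₀ − M_∞)·e^(−t/τ); t/τ = 45300/26690 = 1.697, so e^(−t/τ) = 0.1832.
M(t) = 115290 − 28290 × 0.1832 = 110110 Tg P.

110000 Tg P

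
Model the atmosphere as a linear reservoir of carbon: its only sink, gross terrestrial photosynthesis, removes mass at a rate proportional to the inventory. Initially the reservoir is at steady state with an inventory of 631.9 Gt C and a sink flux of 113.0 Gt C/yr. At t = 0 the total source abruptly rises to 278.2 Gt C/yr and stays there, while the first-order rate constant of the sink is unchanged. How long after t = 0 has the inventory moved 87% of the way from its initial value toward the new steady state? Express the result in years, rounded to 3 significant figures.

11.4 yr

τ = M₀/F₀ = 631.9/113.0 = 5.592 yr.
The remaining gap fraction is e^(−t/τ); 87% covered ⇒ e^(−t/τ) = 0.130.
t = −τ ln(0.130) = 5.592 × 2.040 = 11.41 yr.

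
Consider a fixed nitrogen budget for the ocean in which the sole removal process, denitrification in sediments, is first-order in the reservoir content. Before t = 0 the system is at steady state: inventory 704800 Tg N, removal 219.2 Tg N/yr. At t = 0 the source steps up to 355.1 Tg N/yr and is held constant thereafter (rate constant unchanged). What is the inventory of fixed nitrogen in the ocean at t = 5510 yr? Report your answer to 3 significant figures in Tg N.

τ = M₀/F₀ = 704800/219.2 = 3215 yr; rate constant k = 1/τ.
New steady state M_∞ = F₁/k = F₁·τ = 355.1 × 3215 = 1.1418×10^6 Tg N.
M(t) = M_∞ + (M₀ − M_∞)·e^(−t/τ); t/τ = 5510/3215 = 1.714, so e^(−t/τ) = 0.1802.
M(t) = 1.1418×10^6 − 437000 × 0.1802 = 1.0630×10^6 Tg N.

1.06×10^6 Tg N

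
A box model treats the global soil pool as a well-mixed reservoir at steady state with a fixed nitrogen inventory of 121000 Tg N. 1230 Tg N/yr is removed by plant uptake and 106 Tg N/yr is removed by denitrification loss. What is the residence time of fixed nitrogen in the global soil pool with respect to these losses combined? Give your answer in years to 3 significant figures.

90.6 yr

Total removal = 1230 + 106.0 = 1336.0 Tg N/yr.
τ = M / ΣF_out = 121000 / 1336.0 = 90.57 yr.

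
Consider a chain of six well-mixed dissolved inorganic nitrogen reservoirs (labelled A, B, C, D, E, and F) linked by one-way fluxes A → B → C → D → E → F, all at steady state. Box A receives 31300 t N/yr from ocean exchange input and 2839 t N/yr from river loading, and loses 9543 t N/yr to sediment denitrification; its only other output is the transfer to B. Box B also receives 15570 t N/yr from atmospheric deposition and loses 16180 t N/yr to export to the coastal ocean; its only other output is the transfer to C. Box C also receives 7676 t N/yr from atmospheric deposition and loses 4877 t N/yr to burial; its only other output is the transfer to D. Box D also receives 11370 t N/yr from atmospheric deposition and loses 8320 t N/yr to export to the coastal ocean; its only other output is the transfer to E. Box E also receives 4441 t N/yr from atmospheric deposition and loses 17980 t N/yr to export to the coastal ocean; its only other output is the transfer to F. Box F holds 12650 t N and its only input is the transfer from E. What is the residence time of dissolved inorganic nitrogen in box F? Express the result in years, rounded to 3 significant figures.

Box A: F(A→B) = (31300 + 2839) − 9543 = 24596 t N/yr.
Box B: F(B→C) = (24596 + 15570) − 16180 = 23986 t N/yr.
Box C: F(C→D) = (23986 + 7676) − 4877 = 26785 t N/yr.
Box D: F(D→E) = (26785 + 11370) − 8320 = 29835 t N/yr.
Box E: F(E→F) = (29835 + 4441) − 17980 = 16296 t N/yr.
Box F throughput = its input = 16296 t N/yr; τ = 12650 / 16296 = 0.7763 yr.

0.776 yr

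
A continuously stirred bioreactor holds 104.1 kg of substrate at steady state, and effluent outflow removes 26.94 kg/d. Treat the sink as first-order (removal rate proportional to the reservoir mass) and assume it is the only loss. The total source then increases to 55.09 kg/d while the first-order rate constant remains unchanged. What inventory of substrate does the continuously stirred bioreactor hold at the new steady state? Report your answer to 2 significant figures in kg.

Rate constant k = F/M = 26.94 / 104.1 = 0.2588 d⁻¹.
At the new steady state, source = k·M_new ⇒ M_new = 55.09 / 0.2588 = 212.9 kg.
(Equivalently M_new = M × F_new/F_old = 104.1 × 55.09/26.94.)

210 kg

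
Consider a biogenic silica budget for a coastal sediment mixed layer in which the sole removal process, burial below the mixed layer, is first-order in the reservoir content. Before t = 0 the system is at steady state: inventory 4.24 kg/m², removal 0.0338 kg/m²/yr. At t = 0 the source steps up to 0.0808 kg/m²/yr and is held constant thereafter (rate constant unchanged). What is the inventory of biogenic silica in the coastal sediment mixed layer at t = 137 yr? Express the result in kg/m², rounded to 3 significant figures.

8.16 kg/m²

τ = M₀/F₀ = 4.24/0.0338 = 125.4 yr; rate constant k = 1/τ.
New steady state M_∞ = F₁/k = F₁·τ = 0.0808 × 125.4 = 10.136 kg/m².
M(t) = M_∞ + (M₀ − M_∞)·e^(−t/τ); t/τ = 137/125.4 = 1.092, so e^(−t/τ) = 0.3355.
M(t) = 10.136 − 5.896 × 0.3355 = 8.1578 kg/m².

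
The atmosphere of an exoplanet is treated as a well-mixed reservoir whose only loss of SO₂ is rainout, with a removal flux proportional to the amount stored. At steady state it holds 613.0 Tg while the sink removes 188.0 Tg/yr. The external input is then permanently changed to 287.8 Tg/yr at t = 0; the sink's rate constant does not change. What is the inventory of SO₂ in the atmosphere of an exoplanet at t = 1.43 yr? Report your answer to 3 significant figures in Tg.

Residence time τ = M₀/F₀ = 3.261 yr. The eventual steady state is M_∞ = M₀·(F₁/F₀) = 613.0 × 287.8/188.0 = 938.41 Tg.
The anomaly ΔM(t) = M(t) − M_∞ decays as ΔM₀·e^(−t/τ) with ΔM₀ = 613.0 − 938.41 = −325.4 Tg.
At t = 1.43 yr, e^(−t/τ) = e^(−0.4386) = 0.6450, so ΔM = −209.9 Tg and M = 938.41 − 209.9 = 728.53 Tg.

729 Tg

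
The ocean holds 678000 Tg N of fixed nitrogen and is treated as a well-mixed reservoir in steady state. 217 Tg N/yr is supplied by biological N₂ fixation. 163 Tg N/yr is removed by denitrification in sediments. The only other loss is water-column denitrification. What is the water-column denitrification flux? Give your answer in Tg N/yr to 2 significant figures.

54 Tg N/yr

At steady state ΣF_in = ΣF_out.
ΣF_in = 217.00 Tg N/yr.
Water-column denitrification flux = ΣF_in − (163) = 217.00 − 163.0 = 54.00 Tg N/yr.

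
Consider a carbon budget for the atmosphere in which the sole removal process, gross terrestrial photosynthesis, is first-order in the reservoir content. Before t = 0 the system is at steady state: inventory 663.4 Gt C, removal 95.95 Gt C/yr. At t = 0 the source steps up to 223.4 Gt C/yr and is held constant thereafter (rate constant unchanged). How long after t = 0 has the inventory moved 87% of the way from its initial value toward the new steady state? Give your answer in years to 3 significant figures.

14.1 yr

τ = M₀/F₀ = 663.4/95.95 = 6.914 yr.
The remaining gap fraction is e^(−t/τ); 87% covered ⇒ e^(−t/τ) = 0.130.
t = −τ ln(0.130) = 6.914 × 2.040 = 14.11 yr.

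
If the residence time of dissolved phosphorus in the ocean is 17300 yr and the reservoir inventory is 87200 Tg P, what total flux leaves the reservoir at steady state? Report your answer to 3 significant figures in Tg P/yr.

F = M / τ = 87200 / 17300 = 5.040 Tg P/yr.

5.04 Tg P/yr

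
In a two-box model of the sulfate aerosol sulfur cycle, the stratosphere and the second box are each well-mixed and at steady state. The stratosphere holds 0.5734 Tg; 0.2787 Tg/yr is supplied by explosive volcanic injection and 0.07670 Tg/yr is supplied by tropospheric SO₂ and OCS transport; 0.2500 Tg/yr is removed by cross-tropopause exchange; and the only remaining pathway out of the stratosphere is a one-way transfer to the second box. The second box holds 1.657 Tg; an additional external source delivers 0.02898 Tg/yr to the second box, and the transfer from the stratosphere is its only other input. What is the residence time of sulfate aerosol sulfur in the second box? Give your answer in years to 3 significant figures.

12.3 yr

Balance the stratosphere: ΣF_in = 0.2787 + 0.07670 = 0.35540 Tg/yr.
Transfer to the second box = ΣF_in − (0.2500) = 0.10540 Tg/yr.
Total input to the second box = 0.10540 + 0.02898 = 0.13438 Tg/yr; at steady state this equals its total output.
τ = M / F = 1.657 / 0.13438 = 12.33 yr.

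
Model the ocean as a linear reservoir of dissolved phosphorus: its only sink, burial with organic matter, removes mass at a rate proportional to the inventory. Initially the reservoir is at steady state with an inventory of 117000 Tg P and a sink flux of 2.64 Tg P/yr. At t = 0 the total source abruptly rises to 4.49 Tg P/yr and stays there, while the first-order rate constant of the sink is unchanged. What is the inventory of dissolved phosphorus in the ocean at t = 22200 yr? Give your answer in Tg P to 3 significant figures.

149000 Tg P

The sink rate constant is k = F₀/M₀ = 2.64/117000 = 2.256×10^-5 yr⁻¹.
Solving dM/dt = F₁ − kM with M(0) = M₀ gives M(t) = F₁/k + (M₀ − F₁/k)·e^(−kt).
F₁/k = 4.49/2.256×10^-5 = 198990 Tg P; kt = 2.256×10^-5 × 22200 = 0.5009, e^(−kt) = 0.6060.
M(22200) = 198990 + (117000 − 198990) × 0.6060 = 198990 − 49680 = 149310 Tg P.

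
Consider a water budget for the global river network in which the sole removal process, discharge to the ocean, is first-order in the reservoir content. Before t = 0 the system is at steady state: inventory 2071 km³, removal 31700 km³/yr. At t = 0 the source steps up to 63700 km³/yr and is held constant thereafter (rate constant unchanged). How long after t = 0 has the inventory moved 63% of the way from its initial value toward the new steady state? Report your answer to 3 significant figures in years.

τ = M₀/F₀ = 2071/31700 = 0.06533 yr.
The remaining gap fraction is e^(−t/τ); 63% covered ⇒ e^(−t/τ) = 0.370.
t = −τ ln(0.370) = 0.06533 × 0.9943 = 0.06496 yr.

0.0650 yr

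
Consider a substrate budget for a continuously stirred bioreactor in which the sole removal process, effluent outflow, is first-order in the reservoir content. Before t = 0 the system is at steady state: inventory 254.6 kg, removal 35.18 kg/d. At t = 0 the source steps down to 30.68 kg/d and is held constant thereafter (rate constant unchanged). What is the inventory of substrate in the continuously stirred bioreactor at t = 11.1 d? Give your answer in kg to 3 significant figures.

229 kg

The sink rate constant is k = F₀/M₀ = 35.18/254.6 = 0.1382 d⁻¹.
Solving dM/dt = F₁ − kM with M(0) = M₀ gives M(t) = F₁/k + (M₀ − F₁/k)·e^(−kt).
F₁/k = 30.68/0.1382 = 222.03 kg; kt = 0.1382 × 11.1 = 1.534, e^(−kt) = 0.2157.
M(11.1) = 222.03 + (254.6 − 222.03) × 0.2157 = 222.03 + 7.025 = 229.06 kg.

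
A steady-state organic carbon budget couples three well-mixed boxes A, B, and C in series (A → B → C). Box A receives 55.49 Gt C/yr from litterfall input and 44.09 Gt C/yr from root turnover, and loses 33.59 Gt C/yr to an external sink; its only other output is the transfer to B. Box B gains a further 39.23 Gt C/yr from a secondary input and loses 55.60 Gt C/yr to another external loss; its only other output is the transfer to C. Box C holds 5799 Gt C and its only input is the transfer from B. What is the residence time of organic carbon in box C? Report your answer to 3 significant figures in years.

Box A: F(A→B) = (55.49 + 44.09) − 33.59 = 65.990 Gt C/yr.
Box B: F(B→C) = (65.990 + 39.23) − 55.60 = 49.620 Gt C/yr.
Box C throughput = its input = 49.620 Gt C/yr; τ = 5799 / 49.620 = 116.9 yr.

117 yr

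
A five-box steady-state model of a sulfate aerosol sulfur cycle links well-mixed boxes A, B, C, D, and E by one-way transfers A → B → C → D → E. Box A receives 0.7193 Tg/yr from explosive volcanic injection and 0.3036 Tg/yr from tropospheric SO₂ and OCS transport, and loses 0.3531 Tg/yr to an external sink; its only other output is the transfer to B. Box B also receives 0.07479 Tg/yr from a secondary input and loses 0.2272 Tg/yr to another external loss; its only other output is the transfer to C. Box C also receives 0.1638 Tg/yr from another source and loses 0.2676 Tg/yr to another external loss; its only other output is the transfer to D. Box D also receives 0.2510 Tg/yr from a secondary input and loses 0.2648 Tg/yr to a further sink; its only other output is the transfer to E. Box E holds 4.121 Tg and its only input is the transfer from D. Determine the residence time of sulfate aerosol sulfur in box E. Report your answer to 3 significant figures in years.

Box A: F(A→B) = (0.7193 + 0.3036) − 0.3531 = 0.66980 Tg/yr.
Box B: F(B→C) = (0.66980 + 0.07479) − 0.2272 = 0.51739 Tg/yr.
Box C: F(C→D) = (0.51739 + 0.1638) − 0.2676 = 0.41359 Tg/yr.
Box D: F(D→E) = (0.41359 + 0.2510) − 0.2648 = 0.39979 Tg/yr.
Box E throughput = its input = 0.39979 Tg/yr; τ = 4.121 / 0.39979 = 10.31 yr.

10.3 yr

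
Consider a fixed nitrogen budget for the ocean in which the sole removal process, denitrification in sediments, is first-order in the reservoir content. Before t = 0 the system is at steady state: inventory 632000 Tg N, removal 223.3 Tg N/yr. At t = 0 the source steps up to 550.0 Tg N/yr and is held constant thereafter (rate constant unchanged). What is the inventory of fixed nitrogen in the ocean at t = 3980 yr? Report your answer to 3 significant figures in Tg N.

1.33×10^6 Tg N

Residence time τ = M₀/F₀ = 2830 yr. The eventual steady state is M_∞ = M₀·(F₁/F₀) = 632000 × 550.0/223.3 = 1.5567×10^6 Tg N.
The anomaly ΔM(t) = M(t) − M_∞ decays as ΔM₀·e^(−t/τ) with ΔM₀ = 632000 − 1.5567×10^6 = −924700 Tg N.
At t = 3980 yr, e^(−t/τ) = e^(−1.406) = 0.2451, so ΔM = −226600 Tg N and M = 1.5567×10^6 − 226600 = 1.3300×10^6 Tg N.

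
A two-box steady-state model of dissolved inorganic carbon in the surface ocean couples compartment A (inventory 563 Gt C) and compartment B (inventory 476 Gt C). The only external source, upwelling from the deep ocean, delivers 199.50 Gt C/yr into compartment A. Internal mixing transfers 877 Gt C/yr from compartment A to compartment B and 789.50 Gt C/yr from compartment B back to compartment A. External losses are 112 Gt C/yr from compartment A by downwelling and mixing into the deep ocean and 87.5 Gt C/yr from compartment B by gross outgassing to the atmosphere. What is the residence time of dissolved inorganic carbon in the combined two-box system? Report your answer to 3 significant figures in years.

5.21 yr

Residence time in the combined system uses the total inventory and the total *external* removal — internal exchanges between the two boxes cancel.
M_total = 563 + 476 = 1039.0 Gt C.
ΣF_external_out = 112 + 87.5 = 199.50 Gt C/yr.
τ = M_total / ΣF_ext = 1039.0 / 199.50 = 5.208 yr.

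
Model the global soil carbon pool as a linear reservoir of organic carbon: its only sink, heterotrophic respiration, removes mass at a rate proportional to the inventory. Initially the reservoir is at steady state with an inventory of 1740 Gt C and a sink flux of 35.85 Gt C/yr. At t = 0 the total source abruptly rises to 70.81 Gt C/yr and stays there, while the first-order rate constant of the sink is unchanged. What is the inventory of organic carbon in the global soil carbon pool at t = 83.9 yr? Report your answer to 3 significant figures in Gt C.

τ = M₀/F₀ = 1740/35.85 = 48.54 yr; rate constant k = 1/τ.
New steady state M_∞ = F₁/k = F₁·τ = 70.81 × 48.54 = 3436.8 Gt C.
M(t) = M_∞ + (M₀ − M_∞)·e^(−t/τ); t/τ = 83.9/48.54 = 1.729, so e^(−t/τ) = 0.1775.
M(t) = 3436.8 − 1697 × 0.1775 = 3135.6 Gt C.

3140 Gt C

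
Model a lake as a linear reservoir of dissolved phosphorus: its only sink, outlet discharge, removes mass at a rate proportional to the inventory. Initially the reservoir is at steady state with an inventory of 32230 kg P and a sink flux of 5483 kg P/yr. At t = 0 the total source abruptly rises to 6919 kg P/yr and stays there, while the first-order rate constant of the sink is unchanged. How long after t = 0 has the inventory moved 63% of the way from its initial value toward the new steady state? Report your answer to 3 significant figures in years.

5.84 yr

τ = M₀/F₀ = 32230/5483 = 5.878 yr.
The remaining gap fraction is e^(−t/τ); 63% covered ⇒ e^(−t/τ) = 0.370.
t = −τ ln(0.370) = 5.878 × 0.9943 = 5.844 yr.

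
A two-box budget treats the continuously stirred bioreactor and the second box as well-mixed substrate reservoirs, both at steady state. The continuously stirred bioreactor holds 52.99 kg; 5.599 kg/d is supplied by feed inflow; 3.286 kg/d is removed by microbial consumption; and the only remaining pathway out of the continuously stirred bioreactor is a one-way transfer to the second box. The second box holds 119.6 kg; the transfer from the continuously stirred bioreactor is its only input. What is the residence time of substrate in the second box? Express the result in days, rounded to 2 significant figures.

52 d

Balance the continuously stirred bioreactor: ΣF_in = 5.5990 kg/d.
Transfer to the second box = ΣF_in − (3.286) = 2.3130 kg/d.
At steady state the output of the second box equals its input, 2.3130 kg/d.
τ = M / F = 119.6 / 2.3130 = 51.71 d.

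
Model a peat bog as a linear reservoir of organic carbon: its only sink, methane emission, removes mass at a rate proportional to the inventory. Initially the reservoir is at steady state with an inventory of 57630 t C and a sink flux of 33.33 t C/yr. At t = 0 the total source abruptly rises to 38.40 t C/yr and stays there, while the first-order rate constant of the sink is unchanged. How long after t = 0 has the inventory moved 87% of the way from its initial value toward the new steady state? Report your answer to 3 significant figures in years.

τ = M₀/F₀ = 57630/33.33 = 1729 yr.
The remaining gap fraction is e^(−t/τ); 87% covered ⇒ e^(−t/τ) = 0.130.
t = −τ ln(0.130) = 1729 × 2.040 = 3528 yr.

3530 yr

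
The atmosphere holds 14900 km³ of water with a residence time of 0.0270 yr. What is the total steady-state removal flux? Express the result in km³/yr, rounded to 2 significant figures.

550000 km³/yr

F = M / τ = 14900 / 0.0270 = 551900 km³/yr.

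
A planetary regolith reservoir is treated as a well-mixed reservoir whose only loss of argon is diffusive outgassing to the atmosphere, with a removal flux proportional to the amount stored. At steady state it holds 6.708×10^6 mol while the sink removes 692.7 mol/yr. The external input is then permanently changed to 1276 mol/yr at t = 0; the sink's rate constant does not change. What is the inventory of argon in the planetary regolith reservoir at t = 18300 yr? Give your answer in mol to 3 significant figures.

1.15×10^7 mol

The sink rate constant is k = F₀/M₀ = 692.7/6.708×10^6 = 0.0001033 yr⁻¹.
Solving dM/dt = F₁ − kM with M(0) = M₀ gives M(t) = F₁/k + (M₀ − F₁/k)·e^(−kt).
F₁/k = 1276/0.0001033 = 1.2357×10^7 mol; kt = 0.0001033 × 18300 = 1.890, e^(−kt) = 0.1511.
M(18300) = 1.2357×10^7 + (6.708×10^6 − 1.2357×10^7) × 0.1511 = 1.2357×10^7 − 853600 = 1.1503×10^7 mol.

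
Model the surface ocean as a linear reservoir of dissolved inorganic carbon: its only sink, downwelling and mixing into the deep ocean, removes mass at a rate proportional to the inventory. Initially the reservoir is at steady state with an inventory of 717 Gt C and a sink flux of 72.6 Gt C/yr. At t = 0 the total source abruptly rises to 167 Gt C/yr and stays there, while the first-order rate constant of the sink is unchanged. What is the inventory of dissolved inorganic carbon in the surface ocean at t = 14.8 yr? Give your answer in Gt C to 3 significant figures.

The sink rate constant is k = F₀/M₀ = 72.6/717 = 0.1013 yr⁻¹.
Solving dM/dt = F₁ − kM with M(0) = M₀ gives M(t) = F₁/k + (M₀ − F₁/k)·e^(−kt).
F₁/k = 167/0.1013 = 1649.3 Gt C; kt = 0.1013 × 14.8 = 1.499, e^(−kt) = 0.2234.
M(14.8) = 1649.3 + (717 − 1649.3) × 0.2234 = 1649.3 − 208.3 = 1441.0 Gt C.

1440 Gt C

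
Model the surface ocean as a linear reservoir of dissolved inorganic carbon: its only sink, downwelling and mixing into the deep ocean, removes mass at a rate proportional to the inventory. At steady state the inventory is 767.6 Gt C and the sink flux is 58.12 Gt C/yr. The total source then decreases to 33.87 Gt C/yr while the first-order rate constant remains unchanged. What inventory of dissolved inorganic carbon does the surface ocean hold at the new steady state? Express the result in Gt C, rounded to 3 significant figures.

Rate constant k = F/M = 58.12 / 767.6 = 0.07572 yr⁻¹.
At the new steady state, source = k·M_new ⇒ M_new = 33.87 / 0.07572 = 447.3 Gt C.
(Equivalently M_new = M × F_new/F_old = 767.6 × 33.87/58.12.)

447 Gt C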